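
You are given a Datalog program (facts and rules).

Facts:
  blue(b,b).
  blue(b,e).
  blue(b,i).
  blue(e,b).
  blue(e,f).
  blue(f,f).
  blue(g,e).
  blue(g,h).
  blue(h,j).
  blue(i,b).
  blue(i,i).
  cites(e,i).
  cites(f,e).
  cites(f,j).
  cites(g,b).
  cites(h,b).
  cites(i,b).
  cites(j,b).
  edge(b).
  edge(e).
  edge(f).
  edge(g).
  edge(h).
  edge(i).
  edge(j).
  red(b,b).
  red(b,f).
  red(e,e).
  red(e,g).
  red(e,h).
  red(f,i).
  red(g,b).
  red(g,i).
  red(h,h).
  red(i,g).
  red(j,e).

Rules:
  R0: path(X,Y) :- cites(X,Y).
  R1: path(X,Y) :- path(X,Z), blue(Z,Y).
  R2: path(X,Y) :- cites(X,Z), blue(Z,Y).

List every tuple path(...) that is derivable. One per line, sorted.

round 1: derive path(e,i) via R0 from cites(e,i)
round 1: derive path(f,e) via R0 from cites(f,e)
round 1: derive path(f,j) via R0 from cites(f,j)
round 1: derive path(g,b) via R0 from cites(g,b)
round 1: derive path(h,b) via R0 from cites(h,b)
round 1: derive path(i,b) via R0 from cites(i,b)
round 1: derive path(j,b) via R0 from cites(j,b)
round 1: derive path(e,b) via R2 from cites(e,i), blue(i,b)
round 1: derive path(f,b) via R2 from cites(f,e), blue(e,b)
round 1: derive path(f,f) via R2 from cites(f,e), blue(e,f)
round 1: derive path(g,e) via R2 from cites(g,b), blue(b,e)
round 1: derive path(g,i) via R2 from cites(g,b), blue(b,i)
round 1: derive path(h,e) via R2 from cites(h,b), blue(b,e)
round 1: derive path(h,i) via R2 from cites(h,b), blue(b,i)
round 1: derive path(i,e) via R2 from cites(i,b), blue(b,e)
round 1: derive path(i,i) via R2 from cites(i,b), blue(b,i)
round 1: derive path(j,e) via R2 from cites(j,b), blue(b,e)
round 1: derive path(j,i) via R2 from cites(j,b), blue(b,i)
round 2: derive path(e,e) via R1 from path(e,b), blue(b,e)
round 2: derive path(f,i) via R1 from path(f,b), blue(b,i)
round 2: derive path(g,f) via R1 from path(g,e), blue(e,f)
round 2: derive path(h,f) via R1 from path(h,e), blue(e,f)
round 2: derive path(i,f) via R1 from path(i,e), blue(e,f)
round 2: derive path(j,f) via R1 from path(j,e), blue(e,f)
round 3: derive path(e,f) via R1 from path(e,e), blue(e,f)

path(e,b)
path(e,e)
path(e,f)
path(e,i)
path(f,b)
path(f,e)
path(f,f)
path(f,i)
path(f,j)
path(g,b)
path(g,e)
path(g,f)
path(g,i)
path(h,b)
path(h,e)
path(h,f)
path(h,i)
path(i,b)
path(i,e)
path(i,f)
path(i,i)
path(j,b)
path(j,e)
path(j,f)
path(j,i)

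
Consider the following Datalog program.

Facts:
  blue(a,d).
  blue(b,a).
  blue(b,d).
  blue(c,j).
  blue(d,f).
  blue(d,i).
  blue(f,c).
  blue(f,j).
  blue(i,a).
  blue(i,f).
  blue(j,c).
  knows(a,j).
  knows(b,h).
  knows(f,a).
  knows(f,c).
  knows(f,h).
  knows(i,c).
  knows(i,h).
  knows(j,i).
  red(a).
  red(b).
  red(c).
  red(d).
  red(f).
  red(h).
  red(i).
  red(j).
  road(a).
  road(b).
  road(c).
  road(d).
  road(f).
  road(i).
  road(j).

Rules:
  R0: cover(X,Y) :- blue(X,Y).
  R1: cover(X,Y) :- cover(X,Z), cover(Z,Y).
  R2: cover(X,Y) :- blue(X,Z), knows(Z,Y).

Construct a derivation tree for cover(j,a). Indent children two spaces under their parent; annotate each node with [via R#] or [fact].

round 1: derive cover(a,d) via R0 from blue(a,d)
round 1: derive cover(b,a) via R0 from blue(b,a)
round 1: derive cover(b,d) via R0 from blue(b,d)
round 1: derive cover(c,j) via R0 from blue(c,j)
round 1: derive cover(d,f) via R0 from blue(d,f)
round 1: derive cover(d,i) via R0 from blue(d,i)
round 1: derive cover(f,c) via R0 from blue(f,c)
round 1: derive cover(f,j) via R0 from blue(f,j)
round 1: derive cover(i,a) via R0 from blue(i,a)
round 1: derive cover(i,f) via R0 from blue(i,f)
round 1: derive cover(j,c) via R0 from blue(j,c)
round 1: derive cover(b,j) via R2 from blue(b,a), knows(a,j)
round 1: derive cover(c,i) via R2 from blue(c,j), knows(j,i)
round 1: derive cover(d,a) via R2 from blue(d,f), knows(f,a)
round 1: derive cover(d,c) via R2 from blue(d,f), knows(f,c)
round 1: derive cover(d,h) via R2 from blue(d,f), knows(f,h)
round 1: derive cover(f,i) via R2 from blue(f,j), knows(j,i)
round 1: derive cover(i,c) via R2 from blue(i,f), knows(f,c)
round 1: derive cover(i,h) via R2 from blue(i,f), knows(f,h)
round 1: derive cover(i,j) via R2 from blue(i,a), knows(a,j)
round 2: derive cover(a,a) via R1 from cover(a,d), cover(d,a)
round 2: derive cover(a,c) via R1 from cover(a,d), cover(d,c)
round 2: derive cover(a,f) via R1 from cover(a,d), cover(d,f)
round 2: derive cover(a,h) via R1 from cover(a,d), cover(d,h)
round 2: derive cover(a,i) via R1 from cover(a,d), cover(d,i)
round 2: derive cover(b,c) via R1 from cover(b,d), cover(d,c)
round 2: derive cover(b,f) via R1 from cover(b,d), cover(d,f)
round 2: derive cover(b,h) via R1 from cover(b,d), cover(d,h)
round 2: derive cover(b,i) via R1 from cover(b,d), cover(d,i)
round 2: derive cover(c,a) via R1 from cover(c,i), cover(i,a)
round 2: derive cover(c,c) via R1 from cover(c,i), cover(i,c)
round 2: derive cover(c,f) via R1 from cover(c,i), cover(i,f)
round 2: derive cover(c,h) via R1 from cover(c,i), cover(i,h)
round 2: derive cover(d,d) via R1 from cover(d,a), cover(a,d)
round 2: derive cover(d,j) via R1 from cover(d,c), cover(c,j)
round 2: derive cover(f,a) via R1 from cover(f,i), cover(i,a)
round 2: derive cover(f,f) via R1 from cover(f,i), cover(i,f)
round 2: derive cover(f,h) via R1 from cover(f,i), cover(i,h)
round 2: derive cover(i,d) via R1 from cover(i,a), cover(a,d)
round 2: derive cover(i,i) via R1 from cover(i,c), cover(c,i)
round 2: derive cover(j,i) via R1 from cover(j,c), cover(c,i)
round 2: derive cover(j,j) via R1 from cover(j,c), cover(c,j)
round 3: derive cover(a,j) via R1 from cover(a,c), cover(c,j)
round 3: derive cover(c,d) via R1 from cover(c,a), cover(a,d)
round 3: derive cover(f,d) via R1 from cover(f,a), cover(a,d)
round 3: derive cover(j,a) via R1 from cover(j,c), cover(c,a)
round 3: derive cover(j,d) via R1 from cover(j,i), cover(i,d)
round 3: derive cover(j,f) via R1 from cover(j,c), cover(c,f)
round 3: derive cover(j,h) via R1 from cover(j,c), cover(c,h)

cover(j,a)  [via R1]
  cover(j,c)  [via R0]
    blue(j,c)  [fact]
  cover(c,a)  [via R1]
    cover(c,i)  [via R2]
      blue(c,j)  [fact]
      knows(j,i)  [fact]
    cover(i,a)  [via R0]
      blue(i,a)  [fact]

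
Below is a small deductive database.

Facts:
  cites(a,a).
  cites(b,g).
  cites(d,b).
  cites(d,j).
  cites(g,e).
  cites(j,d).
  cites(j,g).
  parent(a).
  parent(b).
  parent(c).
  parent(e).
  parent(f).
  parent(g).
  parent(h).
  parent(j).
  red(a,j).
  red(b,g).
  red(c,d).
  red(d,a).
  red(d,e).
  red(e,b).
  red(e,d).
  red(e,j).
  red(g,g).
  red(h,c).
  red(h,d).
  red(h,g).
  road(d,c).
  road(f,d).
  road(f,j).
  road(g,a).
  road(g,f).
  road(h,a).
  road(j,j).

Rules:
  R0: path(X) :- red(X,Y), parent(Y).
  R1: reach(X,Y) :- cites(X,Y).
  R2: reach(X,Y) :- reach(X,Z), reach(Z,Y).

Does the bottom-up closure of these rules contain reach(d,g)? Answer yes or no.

yes

round 1: derive reach(a,a) via R1 from cites(a,a)
round 1: derive reach(b,g) via R1 from cites(b,g)
round 1: derive reach(d,b) via R1 from cites(d,b)
round 1: derive reach(d,j) via R1 from cites(d,j)
round 1: derive reach(g,e) via R1 from cites(g,e)
round 1: derive reach(j,d) via R1 from cites(j,d)
round 1: derive reach(j,g) via R1 from cites(j,g)
round 2: derive reach(b,e) via R2 from reach(b,g), reach(g,e)
round 2: derive reach(d,d) via R2 from reach(d,j), reach(j,d)
round 2: derive reach(d,g) via R2 from reach(d,b), reach(b,g)
round 2: derive reach(j,b) via R2 from reach(j,d), reach(d,b)
round 2: derive reach(j,e) via R2 from reach(j,g), reach(g,e)
round 2: derive reach(j,j) via R2 from reach(j,d), reach(d,j)
round 3: derive reach(d,e) via R2 from reach(d,b), reach(b,e)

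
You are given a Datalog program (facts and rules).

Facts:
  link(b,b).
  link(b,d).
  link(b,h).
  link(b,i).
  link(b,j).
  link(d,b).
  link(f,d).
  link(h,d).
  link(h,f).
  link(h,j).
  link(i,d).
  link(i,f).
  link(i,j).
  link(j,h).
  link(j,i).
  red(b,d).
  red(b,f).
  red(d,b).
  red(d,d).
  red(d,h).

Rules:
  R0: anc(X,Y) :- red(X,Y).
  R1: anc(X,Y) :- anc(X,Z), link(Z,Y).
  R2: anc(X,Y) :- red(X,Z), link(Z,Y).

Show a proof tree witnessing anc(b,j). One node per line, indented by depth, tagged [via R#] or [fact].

round 1: derive anc(b,d) via R0 from red(b,d)
round 1: derive anc(b,f) via R0 from red(b,f)
round 1: derive anc(d,b) via R0 from red(d,b)
round 1: derive anc(d,d) via R0 from red(d,d)
round 1: derive anc(d,h) via R0 from red(d,h)
round 1: derive anc(b,b) via R2 from red(b,d), link(d,b)
round 1: derive anc(d,f) via R2 from red(d,h), link(h,f)
round 1: derive anc(d,i) via R2 from red(d,b), link(b,i)
round 1: derive anc(d,j) via R2 from red(d,b), link(b,j)
round 2: derive anc(b,h) via R1 from anc(b,b), link(b,h)
round 2: derive anc(b,i) via R1 from anc(b,b), link(b,i)
round 2: derive anc(b,j) via R1 from anc(b,b), link(b,j)

anc(b,j)  [via R1]
  anc(b,b)  [via R2]
    red(b,d)  [fact]
    link(d,b)  [fact]
  link(b,j)  [fact]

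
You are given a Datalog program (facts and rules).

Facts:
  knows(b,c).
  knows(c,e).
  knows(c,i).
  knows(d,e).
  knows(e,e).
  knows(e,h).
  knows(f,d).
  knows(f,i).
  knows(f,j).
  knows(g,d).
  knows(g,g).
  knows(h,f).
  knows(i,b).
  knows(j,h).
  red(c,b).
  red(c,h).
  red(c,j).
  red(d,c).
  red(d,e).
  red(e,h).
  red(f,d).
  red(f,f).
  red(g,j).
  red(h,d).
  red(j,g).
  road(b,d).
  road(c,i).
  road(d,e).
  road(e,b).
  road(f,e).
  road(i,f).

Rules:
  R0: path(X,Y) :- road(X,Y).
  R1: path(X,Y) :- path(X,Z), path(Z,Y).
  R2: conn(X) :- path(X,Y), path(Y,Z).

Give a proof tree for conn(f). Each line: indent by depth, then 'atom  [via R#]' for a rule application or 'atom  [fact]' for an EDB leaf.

round 1: derive path(b,d) via R0 from road(b,d)
round 1: derive path(c,i) via R0 from road(c,i)
round 1: derive path(d,e) via R0 from road(d,e)
round 1: derive path(e,b) via R0 from road(e,b)
round 1: derive path(f,e) via R0 from road(f,e)
round 1: derive path(i,f) via R0 from road(i,f)
round 2: derive path(b,e) via R1 from path(b,d), path(d,e)
round 2: derive path(c,f) via R1 from path(c,i), path(i,f)
round 2: derive path(d,b) via R1 from path(d,e), path(e,b)
round 2: derive path(e,d) via R1 from path(e,b), path(b,d)
round 2: derive path(f,b) via R1 from path(f,e), path(e,b)
round 2: derive path(i,e) via R1 from path(i,f), path(f,e)
round 2: derive conn(b) via R2 from path(b,d), path(d,e)
round 2: derive conn(c) via R2 from path(c,i), path(i,f)
round 2: derive conn(d) via R2 from path(d,e), path(e,b)
round 2: derive conn(e) via R2 from path(e,b), path(b,d)
round 2: derive conn(f) via R2 from path(f,e), path(e,b)
round 2: derive conn(i) via R2 from path(i,f), path(f,e)
round 3: derive path(b,b) via R1 from path(b,d), path(d,b)
round 3: derive path(c,b) via R1 from path(c,f), path(f,b)
round 3: derive path(c,e) via R1 from path(c,f), path(f,e)
round 3: derive path(d,d) via R1 from path(d,b), path(b,d)
round 3: derive path(e,e) via R1 from path(e,b), path(b,e)
round 3: derive path(f,d) via R1 from path(f,b), path(b,d)
round 3: derive path(i,b) via R1 from path(i,e), path(e,b)
round 3: derive path(i,d) via R1 from path(i,e), path(e,d)
round 4: derive path(c,d) via R1 from path(c,b), path(b,d)

conn(f)  [via R2]
  path(f,e)  [via R0]
    road(f,e)  [fact]
  path(e,b)  [via R0]
    road(e,b)  [fact]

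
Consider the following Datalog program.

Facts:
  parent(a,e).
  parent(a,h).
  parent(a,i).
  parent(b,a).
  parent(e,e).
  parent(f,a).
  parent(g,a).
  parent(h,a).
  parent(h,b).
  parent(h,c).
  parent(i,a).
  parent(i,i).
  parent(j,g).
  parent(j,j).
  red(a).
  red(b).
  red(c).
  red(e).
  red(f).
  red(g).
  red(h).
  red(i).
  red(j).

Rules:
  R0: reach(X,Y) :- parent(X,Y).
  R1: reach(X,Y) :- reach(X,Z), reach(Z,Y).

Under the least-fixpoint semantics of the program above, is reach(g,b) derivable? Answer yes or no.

round 1: derive reach(a,e) via R0 from parent(a,e)
round 1: derive reach(a,h) via R0 from parent(a,h)
round 1: derive reach(a,i) via R0 from parent(a,i)
round 1: derive reach(b,a) via R0 from parent(b,a)
round 1: derive reach(e,e) via R0 from parent(e,e)
round 1: derive reach(f,a) via R0 from parent(f,a)
round 1: derive reach(g,a) via R0 from parent(g,a)
round 1: derive reach(h,a) via R0 from parent(h,a)
round 1: derive reach(h,b) via R0 from parent(h,b)
round 1: derive reach(h,c) via R0 from parent(h,c)
round 1: derive reach(i,a) via R0 from parent(i,a)
round 1: derive reach(i,i) via R0 from parent(i,i)
round 1: derive reach(j,g) via R0 from parent(j,g)
round 1: derive reach(j,j) via R0 from parent(j,j)
round 2: derive reach(a,a) via R1 from reach(a,h), reach(h,a)
round 2: derive reach(a,b) via R1 from reach(a,h), reach(h,b)
round 2: derive reach(a,c) via R1 from reach(a,h), reach(h,c)
round 2: derive reach(b,e) via R1 from reach(b,a), reach(a,e)
round 2: derive reach(b,h) via R1 from reach(b,a), reach(a,h)
round 2: derive reach(b,i) via R1 from reach(b,a), reach(a,i)
round 2: derive reach(f,e) via R1 from reach(f,a), reach(a,e)
round 2: derive reach(f,h) via R1 from reach(f,a), reach(a,h)
round 2: derive reach(f,i) via R1 from reach(f,a), reach(a,i)
round 2: derive reach(g,e) via R1 from reach(g,a), reach(a,e)
round 2: derive reach(g,h) via R1 from reach(g,a), reach(a,h)
round 2: derive reach(g,i) via R1 from reach(g,a), reach(a,i)
round 2: derive reach(h,e) via R1 from reach(h,a), reach(a,e)
round 2: derive reach(h,h) via R1 from reach(h,a), reach(a,h)
round 2: derive reach(h,i) via R1 from reach(h,a), reach(a,i)
round 2: derive reach(i,e) via R1 from reach(i,a), reach(a,e)
round 2: derive reach(i,h) via R1 from reach(i,a), reach(a,h)
round 2: derive reach(j,a) via R1 from reach(j,g), reach(g,a)
round 3: derive reach(b,b) via R1 from reach(b,a), reach(a,b)
round 3: derive reach(b,c) via R1 from reach(b,a), reach(a,c)
round 3: derive reach(f,b) via R1 from reach(f,a), reach(a,b)
round 3: derive reach(f,c) via R1 from reach(f,a), reach(a,c)
round 3: derive reach(g,b) via R1 from reach(g,a), reach(a,b)
round 3: derive reach(g,c) via R1 from reach(g,a), reach(a,c)
round 3: derive reach(i,b) via R1 from reach(i,a), reach(a,b)
round 3: derive reach(i,c) via R1 from reach(i,a), reach(a,c)
round 3: derive reach(j,b) via R1 from reach(j,a), reach(a,b)
round 3: derive reach(j,c) via R1 from reach(j,a), reach(a,c)
round 3: derive reach(j,e) via R1 from reach(j,a), reach(a,e)
round 3: derive reach(j,h) via R1 from reach(j,a), reach(a,h)
round 3: derive reach(j,i) via R1 from reach(j,a), reach(a,i)

yes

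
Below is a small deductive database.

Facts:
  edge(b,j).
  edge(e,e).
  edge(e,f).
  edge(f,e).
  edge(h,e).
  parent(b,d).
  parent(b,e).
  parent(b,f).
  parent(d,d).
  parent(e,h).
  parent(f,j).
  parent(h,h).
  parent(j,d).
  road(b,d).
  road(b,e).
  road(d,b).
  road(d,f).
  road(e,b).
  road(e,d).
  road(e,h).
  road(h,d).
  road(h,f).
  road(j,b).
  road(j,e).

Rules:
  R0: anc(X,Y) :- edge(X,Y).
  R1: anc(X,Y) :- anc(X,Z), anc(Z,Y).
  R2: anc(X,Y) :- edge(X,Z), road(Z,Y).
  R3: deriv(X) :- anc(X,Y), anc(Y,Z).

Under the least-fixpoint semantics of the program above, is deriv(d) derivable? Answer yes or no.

round 1: derive anc(b,j) via R0 from edge(b,j)
round 1: derive anc(e,e) via R0 from edge(e,e)
round 1: derive anc(e,f) via R0 from edge(e,f)
round 1: derive anc(f,e) via R0 from edge(f,e)
round 1: derive anc(h,e) via R0 from edge(h,e)
round 1: derive anc(b,b) via R2 from edge(b,j), road(j,b)
round 1: derive anc(b,e) via R2 from edge(b,j), road(j,e)
round 1: derive anc(e,b) via R2 from edge(e,e), road(e,b)
round 1: derive anc(e,d) via R2 from edge(e,e), road(e,d)
round 1: derive anc(e,h) via R2 from edge(e,e), road(e,h)
round 1: derive anc(f,b) via R2 from edge(f,e), road(e,b)
round 1: derive anc(f,d) via R2 from edge(f,e), road(e,d)
round 1: derive anc(f,h) via R2 from edge(f,e), road(e,h)
round 1: derive anc(h,b) via R2 from edge(h,e), road(e,b)
round 1: derive anc(h,d) via R2 from edge(h,e), road(e,d)
round 1: derive anc(h,h) via R2 from edge(h,e), road(e,h)
round 2: derive anc(b,d) via R1 from anc(b,e), anc(e,d)
round 2: derive anc(b,f) via R1 from anc(b,e), anc(e,f)
round 2: derive anc(b,h) via R1 from anc(b,e), anc(e,h)
round 2: derive anc(e,j) via R1 from anc(e,b), anc(b,j)
round 2: derive anc(f,f) via R1 from anc(f,e), anc(e,f)
round 2: derive anc(f,j) via R1 from anc(f,b), anc(b,j)
round 2: derive anc(h,f) via R1 from anc(h,e), anc(e,f)
round 2: derive anc(h,j) via R1 from anc(h,b), anc(b,j)
round 2: derive deriv(b) via R3 from anc(b,b), anc(b,b)
round 2: derive deriv(e) via R3 from anc(e,b), anc(b,b)
round 2: derive deriv(f) via R3 from anc(f,b), anc(b,b)
round 2: derive deriv(h) via R3 from anc(h,b), anc(b,b)

no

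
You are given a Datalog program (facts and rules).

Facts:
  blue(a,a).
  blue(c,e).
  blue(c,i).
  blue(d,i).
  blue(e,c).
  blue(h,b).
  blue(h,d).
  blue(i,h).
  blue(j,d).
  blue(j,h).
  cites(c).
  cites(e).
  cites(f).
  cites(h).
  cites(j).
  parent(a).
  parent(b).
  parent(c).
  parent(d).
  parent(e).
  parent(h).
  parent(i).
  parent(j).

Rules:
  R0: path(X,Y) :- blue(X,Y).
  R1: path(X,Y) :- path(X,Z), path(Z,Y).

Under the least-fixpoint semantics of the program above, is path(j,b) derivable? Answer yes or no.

yes

round 1: derive path(a,a) via R0 from blue(a,a)
round 1: derive path(c,e) via R0 from blue(c,e)
round 1: derive path(c,i) via R0 from blue(c,i)
round 1: derive path(d,i) via R0 from blue(d,i)
round 1: derive path(e,c) via R0 from blue(e,c)
round 1: derive path(h,b) via R0 from blue(h,b)
round 1: derive path(h,d) via R0 from blue(h,d)
round 1: derive path(i,h) via R0 from blue(i,h)
round 1: derive path(j,d) via R0 from blue(j,d)
round 1: derive path(j,h) via R0 from blue(j,h)
round 2: derive path(c,c) via R1 from path(c,e), path(e,c)
round 2: derive path(c,h) via R1 from path(c,i), path(i,h)
round 2: derive path(d,h) via R1 from path(d,i), path(i,h)
round 2: derive path(e,e) via R1 from path(e,c), path(c,e)
round 2: derive path(e,i) via R1 from path(e,c), path(c,i)
round 2: derive path(h,i) via R1 from path(h,d), path(d,i)
round 2: derive path(i,b) via R1 from path(i,h), path(h,b)
round 2: derive path(i,d) via R1 from path(i,h), path(h,d)
round 2: derive path(j,b) via R1 from path(j,h), path(h,b)
round 2: derive path(j,i) via R1 from path(j,d), path(d,i)
round 3: derive path(c,b) via R1 from path(c,h), path(h,b)
round 3: derive path(c,d) via R1 from path(c,h), path(h,d)
round 3: derive path(d,b) via R1 from path(d,h), path(h,b)
round 3: derive path(d,d) via R1 from path(d,h), path(h,d)
round 3: derive path(e,b) via R1 from path(e,i), path(i,b)
round 3: derive path(e,d) via R1 from path(e,i), path(i,d)
round 3: derive path(e,h) via R1 from path(e,c), path(c,h)
round 3: derive path(h,h) via R1 from path(h,d), path(d,h)
round 3: derive path(i,i) via R1 from path(i,d), path(d,i)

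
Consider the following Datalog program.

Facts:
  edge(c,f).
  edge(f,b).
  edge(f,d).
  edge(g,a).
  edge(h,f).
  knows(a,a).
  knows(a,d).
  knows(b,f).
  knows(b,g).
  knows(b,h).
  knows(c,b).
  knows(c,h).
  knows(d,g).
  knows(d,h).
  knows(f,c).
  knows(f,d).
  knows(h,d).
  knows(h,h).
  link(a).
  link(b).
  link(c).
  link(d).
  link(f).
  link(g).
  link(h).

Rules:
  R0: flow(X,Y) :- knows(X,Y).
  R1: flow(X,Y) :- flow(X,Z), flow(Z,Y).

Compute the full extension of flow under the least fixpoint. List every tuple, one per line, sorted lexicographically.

flow(a,a)
flow(a,d)
flow(a,g)
flow(a,h)
flow(b,b)
flow(b,c)
flow(b,d)
flow(b,f)
flow(b,g)
flow(b,h)
flow(c,b)
flow(c,c)
flow(c,d)
flow(c,f)
flow(c,g)
flow(c,h)
flow(d,d)
flow(d,g)
flow(d,h)
flow(f,b)
flow(f,c)
flow(f,d)
flow(f,f)
flow(f,g)
flow(f,h)
flow(h,d)
flow(h,g)
flow(h,h)

round 1: derive flow(a,a) via R0 from knows(a,a)
round 1: derive flow(a,d) via R0 from knows(a,d)
round 1: derive flow(b,f) via R0 from knows(b,f)
round 1: derive flow(b,g) via R0 from knows(b,g)
round 1: derive flow(b,h) via R0 from knows(b,h)
round 1: derive flow(c,b) via R0 from knows(c,b)
round 1: derive flow(c,h) via R0 from knows(c,h)
round 1: derive flow(d,g) via R0 from knows(d,g)
round 1: derive flow(d,h) via R0 from knows(d,h)
round 1: derive flow(f,c) via R0 from knows(f,c)
round 1: derive flow(f,d) via R0 from knows(f,d)
round 1: derive flow(h,d) via R0 from knows(h,d)
round 1: derive flow(h,h) via R0 from knows(h,h)
round 2: derive flow(a,g) via R1 from flow(a,d), flow(d,g)
round 2: derive flow(a,h) via R1 from flow(a,d), flow(d,h)
round 2: derive flow(b,c) via R1 from flow(b,f), flow(f,c)
round 2: derive flow(b,d) via R1 from flow(b,f), flow(f,d)
round 2: derive flow(c,d) via R1 from flow(c,h), flow(h,d)
round 2: derive flow(c,f) via R1 from flow(c,b), flow(b,f)
round 2: derive flow(c,g) via R1 from flow(c,b), flow(b,g)
round 2: derive flow(d,d) via R1 from flow(d,h), flow(h,d)
round 2: derive flow(f,b) via R1 from flow(f,c), flow(c,b)
round 2: derive flow(f,g) via R1 from flow(f,d), flow(d,g)
round 2: derive flow(f,h) via R1 from flow(f,c), flow(c,h)
round 2: derive flow(h,g) via R1 from flow(h,d), flow(d,g)
round 3: derive flow(b,b) via R1 from flow(b,c), flow(c,b)
round 3: derive flow(c,c) via R1 from flow(c,b), flow(b,c)
round 3: derive flow(f,f) via R1 from flow(f,b), flow(b,f)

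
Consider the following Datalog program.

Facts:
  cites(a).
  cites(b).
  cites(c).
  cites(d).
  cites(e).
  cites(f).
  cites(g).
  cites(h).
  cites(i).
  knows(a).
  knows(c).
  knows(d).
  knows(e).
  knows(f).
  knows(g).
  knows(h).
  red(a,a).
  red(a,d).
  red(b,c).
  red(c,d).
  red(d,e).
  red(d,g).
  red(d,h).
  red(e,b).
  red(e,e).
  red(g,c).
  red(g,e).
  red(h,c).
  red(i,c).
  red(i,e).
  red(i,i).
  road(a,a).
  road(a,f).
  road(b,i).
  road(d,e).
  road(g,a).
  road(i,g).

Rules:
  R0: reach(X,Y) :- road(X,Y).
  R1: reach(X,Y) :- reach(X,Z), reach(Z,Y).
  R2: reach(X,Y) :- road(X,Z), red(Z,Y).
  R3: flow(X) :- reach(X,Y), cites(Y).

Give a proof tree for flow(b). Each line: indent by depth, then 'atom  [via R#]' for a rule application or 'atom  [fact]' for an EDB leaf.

flow(b)  [via R3]
  reach(b,c)  [via R2]
    road(b,i)  [fact]
    red(i,c)  [fact]
  cites(c)  [fact]

round 1: derive reach(a,a) via R0 from road(a,a)
round 1: derive reach(a,f) via R0 from road(a,f)
round 1: derive reach(b,i) via R0 from road(b,i)
round 1: derive reach(d,e) via R0 from road(d,e)
round 1: derive reach(g,a) via R0 from road(g,a)
round 1: derive reach(i,g) via R0 from road(i,g)
round 1: derive reach(a,d) via R2 from road(a,a), red(a,d)
round 1: derive reach(b,c) via R2 from road(b,i), red(i,c)
round 1: derive reach(b,e) via R2 from road(b,i), red(i,e)
round 1: derive reach(d,b) via R2 from road(d,e), red(e,b)
round 1: derive reach(g,d) via R2 from road(g,a), red(a,d)
round 1: derive reach(i,c) via R2 from road(i,g), red(g,c)
round 1: derive reach(i,e) via R2 from road(i,g), red(g,e)
round 2: derive reach(a,b) via R1 from reach(a,d), reach(d,b)
round 2: derive reach(a,e) via R1 from reach(a,d), reach(d,e)
round 2: derive reach(b,g) via R1 from reach(b,i), reach(i,g)
round 2: derive reach(d,c) via R1 from reach(d,b), reach(b,c)
round 2: derive reach(d,i) via R1 from reach(d,b), reach(b,i)
round 2: derive reach(g,b) via R1 from reach(g,d), reach(d,b)
round 2: derive reach(g,e) via R1 from reach(g,d), reach(d,e)
round 2: derive reach(g,f) via R1 from reach(g,a), reach(a,f)
round 2: derive reach(i,a) via R1 from reach(i,g), reach(g,a)
round 2: derive reach(i,d) via R1 from reach(i,g), reach(g,d)
round 2: derive flow(a) via R3 from reach(a,a), cites(a)
round 2: derive flow(b) via R3 from reach(b,c), cites(c)
round 2: derive flow(d) via R3 from reach(d,b), cites(b)
round 2: derive flow(g) via R3 from reach(g,a), cites(a)
round 2: derive flow(i) via R3 from reach(i,c), cites(c)
round 3: derive reach(a,c) via R1 from reach(a,b), reach(b,c)
round 3: derive reach(a,g) via R1 from reach(a,b), reach(b,g)
round 3: derive reach(a,i) via R1 from reach(a,b), reach(b,i)
round 3: derive reach(b,a) via R1 from reach(b,g), reach(g,a)
round 3: derive reach(b,b) via R1 from reach(b,g), reach(g,b)
round 3: derive reach(b,d) via R1 from reach(b,g), reach(g,d)
round 3: derive reach(b,f) via R1 from reach(b,g), reach(g,f)
round 3: derive reach(d,a) via R1 from reach(d,i), reach(i,a)
round 3: derive reach(d,d) via R1 from reach(d,i), reach(i,d)
round 3: derive reach(d,g) via R1 from reach(d,b), reach(b,g)
round 3: derive reach(g,c) via R1 from reach(g,b), reach(b,c)
round 3: derive reach(g,g) via R1 from reach(g,b), reach(b,g)
round 3: derive reach(g,i) via R1 from reach(g,b), reach(b,i)
round 3: derive reach(i,b) via R1 from reach(i,a), reach(a,b)
round 3: derive reach(i,f) via R1 from reach(i,a), reach(a,f)
round 3: derive reach(i,i) via R1 from reach(i,d), reach(d,i)
round 4: derive reach(d,f) via R1 from reach(d,a), reach(a,f)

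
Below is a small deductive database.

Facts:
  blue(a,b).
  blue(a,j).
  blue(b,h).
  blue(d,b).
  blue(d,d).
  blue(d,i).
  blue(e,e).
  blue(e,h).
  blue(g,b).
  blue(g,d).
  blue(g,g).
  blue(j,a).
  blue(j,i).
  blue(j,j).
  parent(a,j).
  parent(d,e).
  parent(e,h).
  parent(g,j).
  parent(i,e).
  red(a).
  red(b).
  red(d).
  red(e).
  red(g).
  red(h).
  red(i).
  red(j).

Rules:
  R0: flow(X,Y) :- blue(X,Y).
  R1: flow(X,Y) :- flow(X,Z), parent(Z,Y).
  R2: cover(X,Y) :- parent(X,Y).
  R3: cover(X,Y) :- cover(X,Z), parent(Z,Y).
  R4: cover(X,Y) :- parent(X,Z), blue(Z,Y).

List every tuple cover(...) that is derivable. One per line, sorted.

round 1: derive cover(a,j) via R2 from parent(a,j)
round 1: derive cover(d,e) via R2 from parent(d,e)
round 1: derive cover(e,h) via R2 from parent(e,h)
round 1: derive cover(g,j) via R2 from parent(g,j)
round 1: derive cover(i,e) via R2 from parent(i,e)
round 1: derive cover(a,a) via R4 from parent(a,j), blue(j,a)
round 1: derive cover(a,i) via R4 from parent(a,j), blue(j,i)
round 1: derive cover(d,h) via R4 from parent(d,e), blue(e,h)
round 1: derive cover(g,a) via R4 from parent(g,j), blue(j,a)
round 1: derive cover(g,i) via R4 from parent(g,j), blue(j,i)
round 1: derive cover(i,h) via R4 from parent(i,e), blue(e,h)
round 2: derive cover(a,e) via R3 from cover(a,i), parent(i,e)
round 2: derive cover(g,e) via R3 from cover(g,i), parent(i,e)
round 3: derive cover(a,h) via R3 from cover(a,e), parent(e,h)
round 3: derive cover(g,h) via R3 from cover(g,e), parent(e,h)

cover(a,a)
cover(a,e)
cover(a,h)
cover(a,i)
cover(a,j)
cover(d,e)
cover(d,h)
cover(e,h)
cover(g,a)
cover(g,e)
cover(g,h)
cover(g,i)
cover(g,j)
cover(i,e)
cover(i,h)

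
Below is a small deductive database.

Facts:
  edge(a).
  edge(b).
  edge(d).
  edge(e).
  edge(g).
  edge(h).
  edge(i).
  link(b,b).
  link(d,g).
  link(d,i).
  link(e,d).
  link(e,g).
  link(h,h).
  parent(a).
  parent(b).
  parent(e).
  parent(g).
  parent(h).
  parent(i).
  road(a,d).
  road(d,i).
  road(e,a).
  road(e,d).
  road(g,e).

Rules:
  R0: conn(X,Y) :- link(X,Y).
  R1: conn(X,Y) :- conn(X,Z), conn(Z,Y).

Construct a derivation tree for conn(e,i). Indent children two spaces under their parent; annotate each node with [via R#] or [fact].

conn(e,i)  [via R1]
  conn(e,d)  [via R0]
    link(e,d)  [fact]
  conn(d,i)  [via R0]
    link(d,i)  [fact]

round 1: derive conn(b,b) via R0 from link(b,b)
round 1: derive conn(d,g) via R0 from link(d,g)
round 1: derive conn(d,i) via R0 from link(d,i)
round 1: derive conn(e,d) via R0 from link(e,d)
round 1: derive conn(e,g) via R0 from link(e,g)
round 1: derive conn(h,h) via R0 from link(h,h)
round 2: derive conn(e,i) via R1 from conn(e,d), conn(d,i)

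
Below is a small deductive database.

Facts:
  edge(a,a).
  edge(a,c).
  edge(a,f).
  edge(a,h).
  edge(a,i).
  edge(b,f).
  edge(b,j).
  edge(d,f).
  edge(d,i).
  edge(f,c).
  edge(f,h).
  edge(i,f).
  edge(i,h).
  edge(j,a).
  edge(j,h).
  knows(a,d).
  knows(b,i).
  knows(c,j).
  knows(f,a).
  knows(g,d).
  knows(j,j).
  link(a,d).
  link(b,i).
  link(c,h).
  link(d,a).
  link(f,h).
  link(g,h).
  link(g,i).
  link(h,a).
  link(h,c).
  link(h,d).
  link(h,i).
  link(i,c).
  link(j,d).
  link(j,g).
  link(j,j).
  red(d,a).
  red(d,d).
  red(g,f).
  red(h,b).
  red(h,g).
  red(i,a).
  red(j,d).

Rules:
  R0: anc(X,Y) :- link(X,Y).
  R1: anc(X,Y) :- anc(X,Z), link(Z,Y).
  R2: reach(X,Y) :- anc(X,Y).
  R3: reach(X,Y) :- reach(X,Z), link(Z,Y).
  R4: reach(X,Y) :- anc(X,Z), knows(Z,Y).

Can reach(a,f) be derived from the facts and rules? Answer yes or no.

no

round 1: derive anc(a,d) via R0 from link(a,d)
round 1: derive anc(b,i) via R0 from link(b,i)
round 1: derive anc(c,h) via R0 from link(c,h)
round 1: derive anc(d,a) via R0 from link(d,a)
round 1: derive anc(f,h) via R0 from link(f,h)
round 1: derive anc(g,h) via R0 from link(g,h)
round 1: derive anc(g,i) via R0 from link(g,i)
round 1: derive anc(h,a) via R0 from link(h,a)
round 1: derive anc(h,c) via R0 from link(h,c)
round 1: derive anc(h,d) via R0 from link(h,d)
round 1: derive anc(h,i) via R0 from link(h,i)
round 1: derive anc(i,c) via R0 from link(i,c)
round 1: derive anc(j,d) via R0 from link(j,d)
round 1: derive anc(j,g) via R0 from link(j,g)
round 1: derive anc(j,j) via R0 from link(j,j)
round 2: derive anc(a,a) via R1 from anc(a,d), link(d,a)
round 2: derive anc(b,c) via R1 from anc(b,i), link(i,c)
round 2: derive anc(c,a) via R1 from anc(c,h), link(h,a)
round 2: derive anc(c,c) via R1 from anc(c,h), link(h,c)
round 2: derive anc(c,d) via R1 from anc(c,h), link(h,d)
round 2: derive anc(c,i) via R1 from anc(c,h), link(h,i)
round 2: derive anc(d,d) via R1 from anc(d,a), link(a,d)
round 2: derive anc(f,a) via R1 from anc(f,h), link(h,a)
round 2: derive anc(f,c) via R1 from anc(f,h), link(h,c)
round 2: derive anc(f,d) via R1 from anc(f,h), link(h,d)
round 2: derive anc(f,i) via R1 from anc(f,h), link(h,i)
round 2: derive anc(g,a) via R1 from anc(g,h), link(h,a)
round 2: derive anc(g,c) via R1 from anc(g,h), link(h,c)
round 2: derive anc(g,d) via R1 from anc(g,h), link(h,d)
round 2: derive anc(h,h) via R1 from anc(h,c), link(c,h)
round 2: derive anc(i,h) via R1 from anc(i,c), link(c,h)
round 2: derive anc(j,a) via R1 from anc(j,d), link(d,a)
round 2: derive anc(j,h) via R1 from anc(j,g), link(g,h)
round 2: derive anc(j,i) via R1 from anc(j,g), link(g,i)
round 2: derive reach(a,d) via R2 from anc(a,d)
round 2: derive reach(b,i) via R2 from anc(b,i)
round 2: derive reach(c,h) via R2 from anc(c,h)
round 2: derive reach(d,a) via R2 from anc(d,a)
round 2: derive reach(f,h) via R2 from anc(f,h)
round 2: derive reach(g,h) via R2 from anc(g,h)
round 2: derive reach(g,i) via R2 from anc(g,i)
round 2: derive reach(h,a) via R2 from anc(h,a)
round 2: derive reach(h,c) via R2 from anc(h,c)
round 2: derive reach(h,d) via R2 from anc(h,d)
round 2: derive reach(h,i) via R2 from anc(h,i)
round 2: derive reach(i,c) via R2 from anc(i,c)
round 2: derive reach(j,d) via R2 from anc(j,d)
round 2: derive reach(j,g) via R2 from anc(j,g)
round 2: derive reach(j,j) via R2 from anc(j,j)
round 2: derive reach(d,d) via R4 from anc(d,a), knows(a,d)
round 2: derive reach(h,j) via R4 from anc(h,c), knows(c,j)
round 2: derive reach(i,j) via R4 from anc(i,c), knows(c,j)
round 3: derive anc(b,h) via R1 from anc(b,c), link(c,h)
round 3: derive anc(i,a) via R1 from anc(i,h), link(h,a)
round 3: derive anc(i,d) via R1 from anc(i,h), link(h,d)
round 3: derive anc(i,i) via R1 from anc(i,h), link(h,i)
round 3: derive anc(j,c) via R1 from anc(j,h), link(h,c)
round 3: derive reach(a,a) via R2 from anc(a,a)
round 3: derive reach(b,c) via R2 from anc(b,c)
round 3: derive reach(c,a) via R2 from anc(c,a)
round 3: derive reach(c,c) via R2 from anc(c,c)
round 3: derive reach(c,d) via R2 from anc(c,d)
round 3: derive reach(c,i) via R2 from anc(c,i)
round 3: derive reach(f,a) via R2 from anc(f,a)
round 3: derive reach(f,c) via R2 from anc(f,c)
round 3: derive reach(f,d) via R2 from anc(f,d)
round 3: derive reach(f,i) via R2 from anc(f,i)
round 3: derive reach(g,a) via R2 from anc(g,a)
round 3: derive reach(g,c) via R2 from anc(g,c)
round 3: derive reach(g,d) via R2 from anc(g,d)
round 3: derive reach(h,h) via R2 from anc(h,h)
round 3: derive reach(i,h) via R2 from anc(i,h)
round 3: derive reach(j,a) via R2 from anc(j,a)
round 3: derive reach(j,h) via R2 from anc(j,h)
round 3: derive reach(j,i) via R2 from anc(j,i)
round 3: derive reach(h,g) via R3 from reach(h,j), link(j,g)
round 3: derive reach(i,d) via R3 from reach(i,j), link(j,d)
round 3: derive reach(i,g) via R3 from reach(i,j), link(j,g)
round 3: derive reach(b,j) via R4 from anc(b,c), knows(c,j)
round 3: derive reach(c,j) via R4 from anc(c,c), knows(c,j)
round 3: derive reach(f,j) via R4 from anc(f,c), knows(c,j)
round 3: derive reach(g,j) via R4 from anc(g,c), knows(c,j)
round 4: derive anc(b,a) via R1 from anc(b,h), link(h,a)
round 4: derive anc(b,d) via R1 from anc(b,h), link(h,d)
round 4: derive reach(b,h) via R2 from anc(b,h)
round 4: derive reach(i,a) via R2 from anc(i,a)
round 4: derive reach(i,i) via R2 from anc(i,i)
round 4: derive reach(j,c) via R2 from anc(j,c)
round 4: derive reach(b,d) via R3 from reach(b,j), link(j,d)
round 4: derive reach(b,g) via R3 from reach(b,j), link(j,g)
round 4: derive reach(c,g) via R3 from reach(c,j), link(j,g)
round 4: derive reach(f,g) via R3 from reach(f,j), link(j,g)
round 4: derive reach(g,g) via R3 from reach(g,j), link(j,g)
round 5: derive reach(b,a) via R2 from anc(b,a)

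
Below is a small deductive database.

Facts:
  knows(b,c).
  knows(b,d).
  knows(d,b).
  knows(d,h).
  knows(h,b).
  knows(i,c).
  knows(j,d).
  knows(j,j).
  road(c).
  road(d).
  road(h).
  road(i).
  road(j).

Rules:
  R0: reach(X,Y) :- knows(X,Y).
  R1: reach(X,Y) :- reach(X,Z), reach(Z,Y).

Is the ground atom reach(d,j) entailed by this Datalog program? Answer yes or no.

round 1: derive reach(b,c) via R0 from knows(b,c)
round 1: derive reach(b,d) via R0 from knows(b,d)
round 1: derive reach(d,b) via R0 from knows(d,b)
round 1: derive reach(d,h) via R0 from knows(d,h)
round 1: derive reach(h,b) via R0 from knows(h,b)
round 1: derive reach(i,c) via R0 from knows(i,c)
round 1: derive reach(j,d) via R0 from knows(j,d)
round 1: derive reach(j,j) via R0 from knows(j,j)
round 2: derive reach(b,b) via R1 from reach(b,d), reach(d,b)
round 2: derive reach(b,h) via R1 from reach(b,d), reach(d,h)
round 2: derive reach(d,c) via R1 from reach(d,b), reach(b,c)
round 2: derive reach(d,d) via R1 from reach(d,b), reach(b,d)
round 2: derive reach(h,c) via R1 from reach(h,b), reach(b,c)
round 2: derive reach(h,d) via R1 from reach(h,b), reach(b,d)
round 2: derive reach(j,b) via R1 from reach(j,d), reach(d,b)
round 2: derive reach(j,h) via R1 from reach(j,d), reach(d,h)
round 3: derive reach(h,h) via R1 from reach(h,b), reach(b,h)
round 3: derive reach(j,c) via R1 from reach(j,b), reach(b,c)

no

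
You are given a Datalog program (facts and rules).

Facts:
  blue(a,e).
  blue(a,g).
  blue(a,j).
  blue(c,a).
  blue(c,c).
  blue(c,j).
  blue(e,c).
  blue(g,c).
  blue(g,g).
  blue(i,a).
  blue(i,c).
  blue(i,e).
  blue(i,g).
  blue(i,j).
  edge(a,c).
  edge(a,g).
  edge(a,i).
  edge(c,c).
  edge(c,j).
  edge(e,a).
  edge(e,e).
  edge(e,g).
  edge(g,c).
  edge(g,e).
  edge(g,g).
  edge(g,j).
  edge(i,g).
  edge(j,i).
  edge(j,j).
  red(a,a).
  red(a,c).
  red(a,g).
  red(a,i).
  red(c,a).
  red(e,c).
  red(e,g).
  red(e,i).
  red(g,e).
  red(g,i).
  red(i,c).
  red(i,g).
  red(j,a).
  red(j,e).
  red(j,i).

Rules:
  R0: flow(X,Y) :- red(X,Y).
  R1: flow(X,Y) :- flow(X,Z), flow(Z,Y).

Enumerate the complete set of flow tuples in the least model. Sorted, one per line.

flow(a,a)
flow(a,c)
flow(a,e)
flow(a,g)
flow(a,i)
flow(c,a)
flow(c,c)
flow(c,e)
flow(c,g)
flow(c,i)
flow(e,a)
flow(e,c)
flow(e,e)
flow(e,g)
flow(e,i)
flow(g,a)
flow(g,c)
flow(g,e)
flow(g,g)
flow(g,i)
flow(i,a)
flow(i,c)
flow(i,e)
flow(i,g)
flow(i,i)
flow(j,a)
flow(j,c)
flow(j,e)
flow(j,g)
flow(j,i)

round 1: derive flow(a,a) via R0 from red(a,a)
round 1: derive flow(a,c) via R0 from red(a,c)
round 1: derive flow(a,g) via R0 from red(a,g)
round 1: derive flow(a,i) via R0 from red(a,i)
round 1: derive flow(c,a) via R0 from red(c,a)
round 1: derive flow(e,c) via R0 from red(e,c)
round 1: derive flow(e,g) via R0 from red(e,g)
round 1: derive flow(e,i) via R0 from red(e,i)
round 1: derive flow(g,e) via R0 from red(g,e)
round 1: derive flow(g,i) via R0 from red(g,i)
round 1: derive flow(i,c) via R0 from red(i,c)
round 1: derive flow(i,g) via R0 from red(i,g)
round 1: derive flow(j,a) via R0 from red(j,a)
round 1: derive flow(j,e) via R0 from red(j,e)
round 1: derive flow(j,i) via R0 from red(j,i)
round 2: derive flow(a,e) via R1 from flow(a,g), flow(g,e)
round 2: derive flow(c,c) via R1 from flow(c,a), flow(a,c)
round 2: derive flow(c,g) via R1 from flow(c,a), flow(a,g)
round 2: derive flow(c,i) via R1 from flow(c,a), flow(a,i)
round 2: derive flow(e,a) via R1 from flow(e,c), flow(c,a)
round 2: derive flow(e,e) via R1 from flow(e,g), flow(g,e)
round 2: derive flow(g,c) via R1 from flow(g,e), flow(e,c)
round 2: derive flow(g,g) via R1 from flow(g,e), flow(e,g)
round 2: derive flow(i,a) via R1 from flow(i,c), flow(c,a)
round 2: derive flow(i,e) via R1 from flow(i,g), flow(g,e)
round 2: derive flow(i,i) via R1 from flow(i,g), flow(g,i)
round 2: derive flow(j,c) via R1 from flow(j,a), flow(a,c)
round 2: derive flow(j,g) via R1 from flow(j,a), flow(a,g)
round 3: derive flow(c,e) via R1 from flow(c,a), flow(a,e)
round 3: derive flow(g,a) via R1 from flow(g,c), flow(c,a)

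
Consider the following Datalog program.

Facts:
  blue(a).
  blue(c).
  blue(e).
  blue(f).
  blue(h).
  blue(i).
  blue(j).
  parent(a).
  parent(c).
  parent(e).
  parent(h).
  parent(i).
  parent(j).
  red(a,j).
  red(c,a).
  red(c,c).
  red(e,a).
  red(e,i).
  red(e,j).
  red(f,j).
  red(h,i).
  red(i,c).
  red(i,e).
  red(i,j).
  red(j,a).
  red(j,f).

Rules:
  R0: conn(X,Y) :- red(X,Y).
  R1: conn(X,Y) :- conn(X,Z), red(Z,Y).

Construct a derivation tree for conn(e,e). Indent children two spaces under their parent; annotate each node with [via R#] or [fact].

round 1: derive conn(a,j) via R0 from red(a,j)
round 1: derive conn(c,a) via R0 from red(c,a)
round 1: derive conn(c,c) via R0 from red(c,c)
round 1: derive conn(e,a) via R0 from red(e,a)
round 1: derive conn(e,i) via R0 from red(e,i)
round 1: derive conn(e,j) via R0 from red(e,j)
round 1: derive conn(f,j) via R0 from red(f,j)
round 1: derive conn(h,i) via R0 from red(h,i)
round 1: derive conn(i,c) via R0 from red(i,c)
round 1: derive conn(i,e) via R0 from red(i,e)
round 1: derive conn(i,j) via R0 from red(i,j)
round 1: derive conn(j,a) via R0 from red(j,a)
round 1: derive conn(j,f) via R0 from red(j,f)
round 2: derive conn(a,a) via R1 from conn(a,j), red(j,a)
round 2: derive conn(a,f) via R1 from conn(a,j), red(j,f)
round 2: derive conn(c,j) via R1 from conn(c,a), red(a,j)
round 2: derive conn(e,c) via R1 from conn(e,i), red(i,c)
round 2: derive conn(e,e) via R1 from conn(e,i), red(i,e)
round 2: derive conn(e,f) via R1 from conn(e,j), red(j,f)
round 2: derive conn(f,a) via R1 from conn(f,j), red(j,a)
round 2: derive conn(f,f) via R1 from conn(f,j), red(j,f)
round 2: derive conn(h,c) via R1 from conn(h,i), red(i,c)
round 2: derive conn(h,e) via R1 from conn(h,i), red(i,e)
round 2: derive conn(h,j) via R1 from conn(h,i), red(i,j)
round 2: derive conn(i,a) via R1 from conn(i,c), red(c,a)
round 2: derive conn(i,f) via R1 from conn(i,j), red(j,f)
round 2: derive conn(i,i) via R1 from conn(i,e), red(e,i)
round 2: derive conn(j,j) via R1 from conn(j,a), red(a,j)
round 3: derive conn(c,f) via R1 from conn(c,j), red(j,f)
round 3: derive conn(h,a) via R1 from conn(h,c), red(c,a)
round 3: derive conn(h,f) via R1 from conn(h,j), red(j,f)

conn(e,e)  [via R1]
  conn(e,i)  [via R0]
    red(e,i)  [fact]
  red(i,e)  [fact]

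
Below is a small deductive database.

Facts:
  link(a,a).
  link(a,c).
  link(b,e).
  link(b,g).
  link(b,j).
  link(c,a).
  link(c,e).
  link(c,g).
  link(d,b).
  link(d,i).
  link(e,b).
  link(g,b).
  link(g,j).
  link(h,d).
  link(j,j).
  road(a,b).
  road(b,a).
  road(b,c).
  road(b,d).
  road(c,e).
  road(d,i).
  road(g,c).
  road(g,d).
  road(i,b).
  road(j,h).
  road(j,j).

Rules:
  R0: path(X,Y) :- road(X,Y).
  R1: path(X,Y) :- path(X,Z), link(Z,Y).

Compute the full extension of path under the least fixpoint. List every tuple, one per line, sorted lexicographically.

path(a,b)
path(a,e)
path(a,g)
path(a,j)
path(b,a)
path(b,b)
path(b,c)
path(b,d)
path(b,e)
path(b,g)
path(b,i)
path(b,j)
path(c,b)
path(c,e)
path(c,g)
path(c,j)
path(d,i)
path(g,a)
path(g,b)
path(g,c)
path(g,d)
path(g,e)
path(g,g)
path(g,i)
path(g,j)
path(i,b)
path(i,e)
path(i,g)
path(i,j)
path(j,b)
path(j,d)
path(j,e)
path(j,g)
path(j,h)
path(j,i)
path(j,j)

round 1: derive path(a,b) via R0 from road(a,b)
round 1: derive path(b,a) via R0 from road(b,a)
round 1: derive path(b,c) via R0 from road(b,c)
round 1: derive path(b,d) via R0 from road(b,d)
round 1: derive path(c,e) via R0 from road(c,e)
round 1: derive path(d,i) via R0 from road(d,i)
round 1: derive path(g,c) via R0 from road(g,c)
round 1: derive path(g,d) via R0 from road(g,d)
round 1: derive path(i,b) via R0 from road(i,b)
round 1: derive path(j,h) via R0 from road(j,h)
round 1: derive path(j,j) via R0 from road(j,j)
round 2: derive path(a,e) via R1 from path(a,b), link(b,e)
round 2: derive path(a,g) via R1 from path(a,b), link(b,g)
round 2: derive path(a,j) via R1 from path(a,b), link(b,j)
round 2: derive path(b,b) via R1 from path(b,d), link(d,b)
round 2: derive path(b,e) via R1 from path(b,c), link(c,e)
round 2: derive path(b,g) via R1 from path(b,c), link(c,g)
round 2: derive path(b,i) via R1 from path(b,d), link(d,i)
round 2: derive path(c,b) via R1 from path(c,e), link(e,b)
round 2: derive path(g,a) via R1 from path(g,c), link(c,a)
round 2: derive path(g,b) via R1 from path(g,d), link(d,b)
round 2: derive path(g,e) via R1 from path(g,c), link(c,e)
round 2: derive path(g,g) via R1 from path(g,c), link(c,g)
round 2: derive path(g,i) via R1 from path(g,d), link(d,i)
round 2: derive path(i,e) via R1 from path(i,b), link(b,e)
round 2: derive path(i,g) via R1 from path(i,b), link(b,g)
round 2: derive path(i,j) via R1 from path(i,b), link(b,j)
round 2: derive path(j,d) via R1 from path(j,h), link(h,d)
round 3: derive path(b,j) via R1 from path(b,b), link(b,j)
round 3: derive path(c,g) via R1 from path(c,b), link(b,g)
round 3: derive path(c,j) via R1 from path(c,b), link(b,j)
round 3: derive path(g,j) via R1 from path(g,b), link(b,j)
round 3: derive path(j,b) via R1 from path(j,d), link(d,b)
round 3: derive path(j,i) via R1 from path(j,d), link(d,i)
round 4: derive path(j,e) via R1 from path(j,b), link(b,e)
round 4: derive path(j,g) via R1 from path(j,b), link(b,g)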